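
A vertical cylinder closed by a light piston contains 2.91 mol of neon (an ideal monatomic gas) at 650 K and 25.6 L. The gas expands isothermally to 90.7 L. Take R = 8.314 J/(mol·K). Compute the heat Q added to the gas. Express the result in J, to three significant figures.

Q ≈ 19900 J

Isothermal ⇒ ΔU = 0, so Q = W = nRT ln(V₂/V₁).
Q = (2.91)(8.314)(650) ln(90.7/25.6) = 15726 × 1.265 = 19893 J.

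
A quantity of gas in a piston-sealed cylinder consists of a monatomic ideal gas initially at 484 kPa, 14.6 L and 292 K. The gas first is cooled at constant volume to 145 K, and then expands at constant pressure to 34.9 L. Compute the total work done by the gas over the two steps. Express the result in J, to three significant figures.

W_total ≈ 4880 J

Step 1 (isochoric): W = 0 (constant volume).
After step 1: P = 240.3 kPa (V unchanged).
Step 2 (isobaric): W = PΔV = (240.3 kPa)(34.9 − 14.6 L) = 4879 J.
W_total = 0 + 4879 = 4879 J.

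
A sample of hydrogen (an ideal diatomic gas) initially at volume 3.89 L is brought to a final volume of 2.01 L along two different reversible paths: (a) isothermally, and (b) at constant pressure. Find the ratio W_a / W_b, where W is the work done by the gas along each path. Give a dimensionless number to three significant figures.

Path (a) isothermal: W = P₁V₁ ln(V₂/V₁) → W_a/(P₁V₁) = -0.6603.
Path (b) isobaric: W = P₁(V₂ − V₁) → W_b/(P₁V₁) = -0.4833.
W_a / W_b = -0.6603 / -0.4833 = 1.366.

W_a / W_b ≈ 1.37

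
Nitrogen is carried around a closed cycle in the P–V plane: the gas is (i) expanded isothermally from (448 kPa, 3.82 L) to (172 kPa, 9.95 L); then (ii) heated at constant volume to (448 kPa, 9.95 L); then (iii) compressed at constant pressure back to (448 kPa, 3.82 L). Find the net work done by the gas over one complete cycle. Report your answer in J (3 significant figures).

W_net ≈ -1110 J

Leg (i): W = PᵢVᵢ ln(V_f/Vᵢ) = (1711) ln(9.95/3.82) = 1638 J.
Leg (ii): W = 0.
Leg (iii): W = PΔV = (448)(3.82 − 9.95) = -2746 J.
W_net = 1638 − 2746 = -1108 J.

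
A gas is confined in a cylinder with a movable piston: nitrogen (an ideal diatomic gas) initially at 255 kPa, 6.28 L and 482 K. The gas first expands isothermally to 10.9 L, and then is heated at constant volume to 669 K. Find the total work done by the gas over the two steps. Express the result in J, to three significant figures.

W_total ≈ 883 J

Step 1 (isothermal): W = P₁V₁ ln(V₂/V₁) = (1601) ln(10.9/6.28) = 883 J.
Step 2 (isochoric): W = 0 (constant volume).
W_total = 883 + 0 = 883 J.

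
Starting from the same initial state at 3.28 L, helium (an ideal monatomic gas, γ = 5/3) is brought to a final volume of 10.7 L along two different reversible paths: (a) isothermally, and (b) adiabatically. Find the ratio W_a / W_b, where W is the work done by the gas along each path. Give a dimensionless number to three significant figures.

Path (a) isothermal: W = P₁V₁ ln(V₂/V₁) → W_a/(P₁V₁) = 1.182.
Path (b) adiabatic: W = P₁V₁(1 − (V₁/V₂)^(γ−1))/(γ−1) → W_b/(P₁V₁) = 0.8181.
W_a / W_b = 1.182 / 0.8181 = 1.445.

W_a / W_b ≈ 1.45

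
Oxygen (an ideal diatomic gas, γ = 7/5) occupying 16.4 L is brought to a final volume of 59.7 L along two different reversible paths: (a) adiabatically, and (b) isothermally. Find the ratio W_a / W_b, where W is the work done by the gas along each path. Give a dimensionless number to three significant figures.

W_a / W_b ≈ 0.781

Path (a) adiabatic: W = P₁V₁(1 − (V₁/V₂)^(γ−1))/(γ−1) → W_a/(P₁V₁) = 1.009.
Path (b) isothermal: W = P₁V₁ ln(V₂/V₁) → W_b/(P₁V₁) = 1.292.
W_a / W_b = 1.009 / 1.292 = 0.7809.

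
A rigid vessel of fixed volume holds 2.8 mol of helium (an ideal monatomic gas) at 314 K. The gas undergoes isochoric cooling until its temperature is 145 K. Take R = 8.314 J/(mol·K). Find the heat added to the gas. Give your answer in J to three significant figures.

Q ≈ -5900 J

Constant volume ⇒ W = 0, so Q = ΔU = nCᵥΔT with Cᵥ = 3R/2 = 12.47 J/(mol·K).
ΔU = (2.8)(12.47)(145 − 314) = -5901 J.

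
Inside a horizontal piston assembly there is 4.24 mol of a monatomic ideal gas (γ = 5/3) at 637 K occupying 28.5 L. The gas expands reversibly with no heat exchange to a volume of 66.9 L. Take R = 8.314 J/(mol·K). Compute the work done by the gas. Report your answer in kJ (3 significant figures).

W ≈ 14.6 kJ

Adiabatic: TV^(γ−1) = const with γ = 5/3.
T₂ = T₁ (V₁/V₂)^(γ−1) = 637 × (28.5/66.9)^0.667 = 637 × 0.5662 = 360.6 K.
W_by = nCᵥ(T₁ − T₂) = (4.24)(12.47)(637 − 360.6) = 14613 J.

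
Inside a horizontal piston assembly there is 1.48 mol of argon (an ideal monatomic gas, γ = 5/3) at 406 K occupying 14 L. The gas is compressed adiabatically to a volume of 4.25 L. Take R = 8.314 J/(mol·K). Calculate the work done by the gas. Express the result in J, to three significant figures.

W ≈ -9100 J

Adiabatic: TV^(γ−1) = const with γ = 5/3.
T₂ = T₁ (V₁/V₂)^(γ−1) = 406 × (14/4.25)^0.667 = 406 × 2.214 = 898.8 K.
W_by = nCᵥ(T₁ − T₂) = (1.48)(12.47)(406 − 898.8) = -9097 J.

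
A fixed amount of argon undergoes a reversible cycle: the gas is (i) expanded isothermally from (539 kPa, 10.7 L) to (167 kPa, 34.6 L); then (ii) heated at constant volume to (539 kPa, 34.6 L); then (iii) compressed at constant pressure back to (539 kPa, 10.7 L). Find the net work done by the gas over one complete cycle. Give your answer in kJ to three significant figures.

W_net ≈ -6.11 kJ

Leg (i): W = PᵢVᵢ ln(V_f/Vᵢ) = (5767) ln(34.6/10.7) = 6769 J.
Leg (ii): W = 0.
Leg (iii): W = PΔV = (539)(10.7 − 34.6) = -12882 J.
W_net = 6769 − 12882 = -6114 J.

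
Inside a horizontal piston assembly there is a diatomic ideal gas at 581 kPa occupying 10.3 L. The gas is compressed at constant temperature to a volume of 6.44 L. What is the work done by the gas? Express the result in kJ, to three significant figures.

W ≈ -2.81 kJ

Isothermal: W = nRT ln(V₂/V₁) = P₁V₁ ln(V₂/V₁).
P₁V₁ = (581 kPa)(10.3 L) = 5984 J.
W = 5984 × ln(6.44/10.3) = 5984 × -0.4696
W_by_gas = -2810 J.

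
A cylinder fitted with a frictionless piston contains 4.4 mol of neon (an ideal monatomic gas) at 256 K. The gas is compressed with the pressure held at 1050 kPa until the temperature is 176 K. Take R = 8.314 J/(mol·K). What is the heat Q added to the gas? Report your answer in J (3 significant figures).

Isobaric: W = nRΔT = (4.4)(8.314)(-80) = -2927 J.
ΔU = nCᵥΔT with Cᵥ = 3R/2: ΔU = (4.4)(12.47)(-80) = -4390 J.
Q = ΔU + W = -4390 − 2927 = -7316 J.

Q ≈ -7320 J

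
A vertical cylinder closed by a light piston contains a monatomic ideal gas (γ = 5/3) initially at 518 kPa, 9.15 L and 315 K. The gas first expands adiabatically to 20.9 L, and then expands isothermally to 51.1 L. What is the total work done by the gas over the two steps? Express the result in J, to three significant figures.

Step 1 (adiabatic): W = (P₁V₁ − P₂V₂)/(γ−1) = (4740 − 2733)/0.667 = 3010 J.
After step 1: P = 130.8 kPa, V = 20.9 L, T = 181.6 K.
Step 2 (isothermal): W = P₁V₁ ln(V₂/V₁) = (2733) ln(51.1/20.9) = 2443 J.
W_total = 3010 + 2443 = 5454 J.

W_total ≈ 5450 J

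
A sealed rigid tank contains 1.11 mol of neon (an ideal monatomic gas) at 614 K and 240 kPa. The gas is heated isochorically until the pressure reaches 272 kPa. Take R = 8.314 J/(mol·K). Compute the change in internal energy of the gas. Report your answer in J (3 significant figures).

Constant volume ⇒ W = 0, so Q = ΔU = nCᵥΔT with Cᵥ = 3R/2 = 12.47 J/(mol·K).
At constant V, T₂/T₁ = P₂/P₁ ⇒ ΔT = T₁(P₂/P₁ − 1) = 614·(272/240 − 1) = 81.87 K.
ΔU = (1.11)(12.47)(81.87) = 1133 J.

ΔU ≈ 1130 J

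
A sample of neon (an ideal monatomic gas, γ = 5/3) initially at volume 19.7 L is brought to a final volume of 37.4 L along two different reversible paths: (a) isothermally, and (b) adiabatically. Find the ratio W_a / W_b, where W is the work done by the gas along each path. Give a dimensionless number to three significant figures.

W_a / W_b ≈ 1.23

Path (a) isothermal: W = P₁V₁ ln(V₂/V₁) → W_a/(P₁V₁) = 0.6411.
Path (b) adiabatic: W = P₁V₁(1 − (V₁/V₂)^(γ−1))/(γ−1) → W_b/(P₁V₁) = 0.5217.
W_a / W_b = 0.6411 / 0.5217 = 1.229.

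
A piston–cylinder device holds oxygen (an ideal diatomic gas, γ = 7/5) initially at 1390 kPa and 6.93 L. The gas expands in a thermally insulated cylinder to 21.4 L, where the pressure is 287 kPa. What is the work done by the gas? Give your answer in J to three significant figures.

Adiabatic: W = (P₁V₁ − P₂V₂)/(γ − 1) with γ = 7/5.
P₁V₁ = 9633 J, P₂V₂ = 6142 J.
W = (9633 − 6142) / 0.4 = 8727 J.

W ≈ 8730 J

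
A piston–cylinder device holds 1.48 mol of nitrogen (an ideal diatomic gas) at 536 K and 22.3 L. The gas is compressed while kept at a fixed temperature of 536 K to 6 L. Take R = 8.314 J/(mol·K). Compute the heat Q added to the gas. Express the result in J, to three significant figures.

Q ≈ -8660 J

Isothermal ⇒ ΔU = 0, so Q = W = nRT ln(V₂/V₁).
Q = (1.48)(8.314)(536) ln(6/22.3) = 6595 × -1.313 = -8659 J.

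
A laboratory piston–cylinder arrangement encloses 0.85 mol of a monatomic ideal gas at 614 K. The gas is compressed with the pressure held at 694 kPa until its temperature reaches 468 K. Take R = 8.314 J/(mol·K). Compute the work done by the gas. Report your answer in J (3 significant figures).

W ≈ -1030 J

Isobaric: W = P ΔV = nR ΔT.
W = (0.85)(8.314)(468 − 614) = -1032 J.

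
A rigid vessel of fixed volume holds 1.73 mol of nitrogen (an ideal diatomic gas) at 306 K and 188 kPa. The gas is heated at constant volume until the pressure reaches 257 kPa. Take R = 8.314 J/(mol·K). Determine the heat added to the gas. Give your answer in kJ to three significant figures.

Constant volume ⇒ W = 0, so Q = ΔU = nCᵥΔT with Cᵥ = 5R/2 = 20.79 J/(mol·K).
At constant V, T₂/T₁ = P₂/P₁ ⇒ ΔT = T₁(P₂/P₁ − 1) = 306·(257/188 − 1) = 112.3 K.
ΔU = (1.73)(20.79)(112.3) = 4038 J.

Q ≈ 4.04 kJ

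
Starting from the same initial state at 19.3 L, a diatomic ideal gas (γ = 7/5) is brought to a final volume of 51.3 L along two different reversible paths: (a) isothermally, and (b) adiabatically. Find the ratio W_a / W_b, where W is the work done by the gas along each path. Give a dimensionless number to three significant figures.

Path (a) isothermal: W = P₁V₁ ln(V₂/V₁) → W_a/(P₁V₁) = 0.9776.
Path (b) adiabatic: W = P₁V₁(1 − (V₁/V₂)^(γ−1))/(γ−1) → W_b/(P₁V₁) = 0.8091.
W_a / W_b = 0.9776 / 0.8091 = 1.208.

W_a / W_b ≈ 1.21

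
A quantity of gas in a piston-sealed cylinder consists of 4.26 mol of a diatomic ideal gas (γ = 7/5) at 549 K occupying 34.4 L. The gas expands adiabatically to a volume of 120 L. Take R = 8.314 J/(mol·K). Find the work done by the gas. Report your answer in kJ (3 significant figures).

W ≈ 19.1 kJ

Adiabatic: TV^(γ−1) = const with γ = 7/5.
T₂ = T₁ (V₁/V₂)^(γ−1) = 549 × (34.4/120)^0.4 = 549 × 0.6067 = 333.1 K.
W_by = nCᵥ(T₁ − T₂) = (4.26)(20.79)(549 − 333.1) = 19120 J.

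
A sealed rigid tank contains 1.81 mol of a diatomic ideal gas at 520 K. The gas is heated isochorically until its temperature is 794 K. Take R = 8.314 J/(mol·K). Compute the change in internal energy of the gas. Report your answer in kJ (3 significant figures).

Constant volume ⇒ W = 0, so Q = ΔU = nCᵥΔT with Cᵥ = 5R/2 = 20.79 J/(mol·K).
ΔU = (1.81)(20.79)(794 − 520) = 10308 J.

ΔU ≈ 10.3 kJ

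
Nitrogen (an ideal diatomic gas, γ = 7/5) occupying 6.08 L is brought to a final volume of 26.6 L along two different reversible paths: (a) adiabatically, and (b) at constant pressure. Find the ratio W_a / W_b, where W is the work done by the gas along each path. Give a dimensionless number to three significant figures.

Path (a) adiabatic: W = P₁V₁(1 − (V₁/V₂)^(γ−1))/(γ−1) → W_a/(P₁V₁) = 1.115.
Path (b) isobaric: W = P₁(V₂ − V₁) → W_b/(P₁V₁) = 3.375.
W_a / W_b = 1.115 / 3.375 = 0.3303.

W_a / W_b ≈ 0.330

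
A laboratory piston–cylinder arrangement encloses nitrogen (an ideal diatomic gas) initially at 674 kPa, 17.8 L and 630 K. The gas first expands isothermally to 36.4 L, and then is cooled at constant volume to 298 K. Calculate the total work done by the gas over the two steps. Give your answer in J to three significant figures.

Step 1 (isothermal): W = P₁V₁ ln(V₂/V₁) = (11997) ln(36.4/17.8) = 8582 J.
Step 2 (isochoric): W = 0 (constant volume).
W_total = 8582 + 0 = 8582 J.

W_total ≈ 8580 J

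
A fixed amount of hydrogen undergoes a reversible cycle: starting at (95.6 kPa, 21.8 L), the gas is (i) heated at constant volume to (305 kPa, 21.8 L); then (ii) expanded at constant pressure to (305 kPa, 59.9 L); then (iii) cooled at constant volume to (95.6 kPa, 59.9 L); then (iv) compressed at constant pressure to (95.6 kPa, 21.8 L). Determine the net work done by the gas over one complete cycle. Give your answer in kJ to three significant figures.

Constant-volume legs do no work.
W(ii) = (305)(59.9 − 21.8) = 11620 J; W(iv) = (95.6)(21.8 − 59.9) = -3642 J.
W_net = 11620 − 3642 = 7978 J (the clockwise enclosed area).

W_net ≈ 7.98 kJ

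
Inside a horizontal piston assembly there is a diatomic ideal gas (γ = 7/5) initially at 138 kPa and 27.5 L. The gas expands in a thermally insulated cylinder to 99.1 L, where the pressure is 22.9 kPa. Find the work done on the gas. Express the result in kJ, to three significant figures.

W ≈ -3.81 kJ

Adiabatic: W = (P₁V₁ − P₂V₂)/(γ − 1) with γ = 7/5.
P₁V₁ = 3795 J, P₂V₂ = 2269 J.
W = (3795 − 2269) / 0.4 = 3814 J.
Work on gas = −W_by = -3814 J.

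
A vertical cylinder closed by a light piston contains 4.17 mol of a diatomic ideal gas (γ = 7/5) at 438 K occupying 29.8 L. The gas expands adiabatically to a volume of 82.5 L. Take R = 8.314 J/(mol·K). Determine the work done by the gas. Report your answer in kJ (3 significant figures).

Adiabatic: TV^(γ−1) = const with γ = 7/5.
T₂ = T₁ (V₁/V₂)^(γ−1) = 438 × (29.8/82.5)^0.4 = 438 × 0.6654 = 291.5 K.
W_by = nCᵥ(T₁ − T₂) = (4.17)(20.79)(438 − 291.5) = 12701 J.

W ≈ 12.7 kJ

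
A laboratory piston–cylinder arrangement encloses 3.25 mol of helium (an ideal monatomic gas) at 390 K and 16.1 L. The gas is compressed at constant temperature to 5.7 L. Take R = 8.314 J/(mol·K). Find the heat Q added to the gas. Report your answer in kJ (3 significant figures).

Isothermal ⇒ ΔU = 0, so Q = W = nRT ln(V₂/V₁).
Q = (3.25)(8.314)(390) ln(5.7/16.1) = 10538 × -1.038 = -10942 J.

Q ≈ -10.9 kJ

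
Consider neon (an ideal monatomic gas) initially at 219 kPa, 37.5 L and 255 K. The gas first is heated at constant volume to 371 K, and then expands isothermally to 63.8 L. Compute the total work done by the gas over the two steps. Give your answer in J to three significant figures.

W_total ≈ 6350 J

Step 1 (isochoric): W = 0 (constant volume).
After step 1: P = 318.6 kPa (V unchanged).
Step 2 (isothermal): W = P₁V₁ ln(V₂/V₁) = (11948) ln(63.8/37.5) = 6350 J.
W_total = 0 + 6350 = 6350 J.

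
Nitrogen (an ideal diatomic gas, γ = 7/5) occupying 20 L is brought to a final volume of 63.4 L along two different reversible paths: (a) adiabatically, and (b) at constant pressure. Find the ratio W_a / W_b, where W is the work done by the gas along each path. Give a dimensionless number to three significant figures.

Path (a) adiabatic: W = P₁V₁(1 − (V₁/V₂)^(γ−1))/(γ−1) → W_a/(P₁V₁) = 0.9241.
Path (b) isobaric: W = P₁(V₂ − V₁) → W_b/(P₁V₁) = 2.17.
W_a / W_b = 0.9241 / 2.17 = 0.4259.

W_a / W_b ≈ 0.426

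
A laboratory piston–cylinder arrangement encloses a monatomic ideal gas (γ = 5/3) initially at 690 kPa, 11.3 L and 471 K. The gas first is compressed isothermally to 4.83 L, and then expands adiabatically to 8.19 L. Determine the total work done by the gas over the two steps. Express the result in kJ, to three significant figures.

W_total ≈ -3.16 kJ

Step 1 (isothermal): W = P₁V₁ ln(V₂/V₁) = (7797) ln(4.83/11.3) = -6627 J.
After step 1: P = 1614 kPa, V = 4.83 L, T = 471 K.
Step 2 (adiabatic): W = (P₁V₁ − P₂V₂)/(γ−1) = (7797 − 5483)/0.667 = 3471 J.
W_total = -6627 + 3471 = -3156 J.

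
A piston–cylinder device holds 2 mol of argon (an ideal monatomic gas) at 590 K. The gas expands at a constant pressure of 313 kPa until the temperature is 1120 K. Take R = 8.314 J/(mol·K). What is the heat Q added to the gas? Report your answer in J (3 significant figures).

Q ≈ 22000 J

Isobaric: W = nRΔT = (2)(8.314)(530) = 8813 J.
ΔU = nCᵥΔT with Cᵥ = 3R/2: ΔU = (2)(12.47)(530) = 13219 J.
Q = ΔU + W = 13219 + 8813 = 22032 J.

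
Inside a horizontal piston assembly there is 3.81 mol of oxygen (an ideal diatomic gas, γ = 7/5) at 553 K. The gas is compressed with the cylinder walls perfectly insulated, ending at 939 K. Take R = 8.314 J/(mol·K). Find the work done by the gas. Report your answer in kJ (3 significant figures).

Adiabatic ⇒ Q = 0, so W_by = −ΔU = nCᵥ(T₁ − T₂).
Cᵥ = 5R/2 = 20.79 J/(mol·K).
W = (3.81)(20.79)(553 − 939) = -30568 J.

W ≈ -30.6 kJ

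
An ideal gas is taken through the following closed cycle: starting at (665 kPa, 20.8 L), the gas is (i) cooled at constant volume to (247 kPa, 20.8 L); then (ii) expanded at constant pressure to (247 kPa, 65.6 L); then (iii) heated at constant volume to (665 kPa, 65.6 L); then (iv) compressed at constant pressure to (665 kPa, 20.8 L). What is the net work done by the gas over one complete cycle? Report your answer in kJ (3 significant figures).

W_net ≈ -18.7 kJ

Constant-volume legs do no work.
W(ii) = (247)(65.6 − 20.8) = 11066 J; W(iv) = (665)(20.8 − 65.6) = -29792 J.
W_net = 11066 − 29792 = -18726 J (the counter-clockwise enclosed area).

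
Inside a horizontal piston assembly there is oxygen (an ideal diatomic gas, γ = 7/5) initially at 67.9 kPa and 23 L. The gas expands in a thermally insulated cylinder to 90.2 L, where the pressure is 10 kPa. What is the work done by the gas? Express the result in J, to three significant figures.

Adiabatic: W = (P₁V₁ − P₂V₂)/(γ − 1) with γ = 7/5.
P₁V₁ = 1562 J, P₂V₂ = 902 J.
W = (1562 − 902) / 0.4 = 1649 J.

W ≈ 1650 J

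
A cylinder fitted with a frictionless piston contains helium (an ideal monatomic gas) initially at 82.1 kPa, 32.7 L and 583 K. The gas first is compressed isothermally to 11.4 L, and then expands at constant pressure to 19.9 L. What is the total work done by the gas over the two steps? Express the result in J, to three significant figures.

W_total ≈ -827 J

Step 1 (isothermal): W = P₁V₁ ln(V₂/V₁) = (2685) ln(11.4/32.7) = -2829 J.
After step 1: P = 235.5 kPa, V = 11.4 L, T = 583 K.
Step 2 (isobaric): W = PΔV = (235.5 kPa)(19.9 − 11.4 L) = 2002 J.
W_total = -2829 + 2002 = -827.3 J.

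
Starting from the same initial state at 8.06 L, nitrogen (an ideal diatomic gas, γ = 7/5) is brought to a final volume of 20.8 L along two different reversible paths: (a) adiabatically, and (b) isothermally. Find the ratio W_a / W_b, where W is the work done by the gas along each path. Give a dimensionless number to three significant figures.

W_a / W_b ≈ 0.832

Path (a) adiabatic: W = P₁V₁(1 − (V₁/V₂)^(γ−1))/(γ−1) → W_a/(P₁V₁) = 0.789.
Path (b) isothermal: W = P₁V₁ ln(V₂/V₁) → W_b/(P₁V₁) = 0.948.
W_a / W_b = 0.789 / 0.948 = 0.8322.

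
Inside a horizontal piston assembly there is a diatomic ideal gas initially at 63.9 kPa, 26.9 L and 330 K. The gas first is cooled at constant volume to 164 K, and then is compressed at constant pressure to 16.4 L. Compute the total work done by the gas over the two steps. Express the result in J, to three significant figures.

W_total ≈ -333 J

Step 1 (isochoric): W = 0 (constant volume).
After step 1: P = 31.76 kPa (V unchanged).
Step 2 (isobaric): W = PΔV = (31.76 kPa)(16.4 − 26.9 L) = -333.4 J.
W_total = 0 − 333.4 = -333.4 J.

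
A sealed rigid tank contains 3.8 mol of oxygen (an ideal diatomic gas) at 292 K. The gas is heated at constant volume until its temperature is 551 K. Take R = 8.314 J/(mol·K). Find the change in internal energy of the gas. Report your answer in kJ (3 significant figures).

Constant volume ⇒ W = 0, so Q = ΔU = nCᵥΔT with Cᵥ = 5R/2 = 20.79 J/(mol·K).
ΔU = (3.8)(20.79)(551 − 292) = 20457 J.

ΔU ≈ 20.5 kJ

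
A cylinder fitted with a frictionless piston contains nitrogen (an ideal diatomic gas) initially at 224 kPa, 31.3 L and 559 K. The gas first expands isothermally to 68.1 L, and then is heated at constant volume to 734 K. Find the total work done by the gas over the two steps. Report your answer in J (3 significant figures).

Step 1 (isothermal): W = P₁V₁ ln(V₂/V₁) = (7011) ln(68.1/31.3) = 5450 J.
Step 2 (isochoric): W = 0 (constant volume).
W_total = 5450 + 0 = 5450 J.

W_total ≈ 5450 J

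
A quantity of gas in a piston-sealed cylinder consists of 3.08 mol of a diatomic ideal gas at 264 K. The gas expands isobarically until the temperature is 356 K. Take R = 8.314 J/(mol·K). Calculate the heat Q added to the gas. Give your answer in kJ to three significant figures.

Isobaric: W = nRΔT = (3.08)(8.314)(92) = 2356 J.
ΔU = nCᵥΔT with Cᵥ = 5R/2: ΔU = (3.08)(20.79)(92) = 5890 J.
Q = ΔU + W = 5890 + 2356 = 8245 J.

Q ≈ 8.25 kJ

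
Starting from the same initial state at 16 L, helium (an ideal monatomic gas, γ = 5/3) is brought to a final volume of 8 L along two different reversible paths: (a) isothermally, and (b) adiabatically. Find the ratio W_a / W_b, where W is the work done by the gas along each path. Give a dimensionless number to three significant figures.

W_a / W_b ≈ 0.787

Path (a) isothermal: W = P₁V₁ ln(V₂/V₁) → W_a/(P₁V₁) = -0.6931.
Path (b) adiabatic: W = P₁V₁(1 − (V₁/V₂)^(γ−1))/(γ−1) → W_b/(P₁V₁) = -0.8811.
W_a / W_b = -0.6931 / -0.8811 = 0.7867.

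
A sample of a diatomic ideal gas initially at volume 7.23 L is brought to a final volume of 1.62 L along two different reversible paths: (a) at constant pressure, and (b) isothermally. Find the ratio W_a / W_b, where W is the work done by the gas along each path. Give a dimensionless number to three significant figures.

W_a / W_b ≈ 0.519

Path (a) isobaric: W = P₁(V₂ − V₁) → W_a/(P₁V₁) = -0.7759.
Path (b) isothermal: W = P₁V₁ ln(V₂/V₁) → W_b/(P₁V₁) = -1.496.
W_a / W_b = -0.7759 / -1.496 = 0.5187.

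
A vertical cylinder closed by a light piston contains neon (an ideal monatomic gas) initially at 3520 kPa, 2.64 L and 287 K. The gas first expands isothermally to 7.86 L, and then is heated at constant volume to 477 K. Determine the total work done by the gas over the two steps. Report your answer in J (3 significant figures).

W_total ≈ 10100 J

Step 1 (isothermal): W = P₁V₁ ln(V₂/V₁) = (9293) ln(7.86/2.64) = 10139 J.
Step 2 (isochoric): W = 0 (constant volume).
W_total = 10139 + 0 = 10139 J.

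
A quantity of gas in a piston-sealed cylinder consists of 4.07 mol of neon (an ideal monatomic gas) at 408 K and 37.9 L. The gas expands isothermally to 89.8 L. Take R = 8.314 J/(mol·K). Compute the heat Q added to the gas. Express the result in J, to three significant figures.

Isothermal ⇒ ΔU = 0, so Q = W = nRT ln(V₂/V₁).
Q = (4.07)(8.314)(408) ln(89.8/37.9) = 13806 × 0.8626 = 11909 J.

Q ≈ 11900 J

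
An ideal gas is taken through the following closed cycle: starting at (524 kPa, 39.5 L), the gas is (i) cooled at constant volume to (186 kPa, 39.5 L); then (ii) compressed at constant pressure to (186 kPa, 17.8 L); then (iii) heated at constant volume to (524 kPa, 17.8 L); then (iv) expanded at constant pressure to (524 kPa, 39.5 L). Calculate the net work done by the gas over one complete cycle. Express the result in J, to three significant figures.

W_net ≈ 7330 J

Constant-volume legs do no work.
W(ii) = (186)(17.8 − 39.5) = -4036 J; W(iv) = (524)(39.5 − 17.8) = 11371 J.
W_net = -4036 + 11371 = 7335 J (the clockwise enclosed area).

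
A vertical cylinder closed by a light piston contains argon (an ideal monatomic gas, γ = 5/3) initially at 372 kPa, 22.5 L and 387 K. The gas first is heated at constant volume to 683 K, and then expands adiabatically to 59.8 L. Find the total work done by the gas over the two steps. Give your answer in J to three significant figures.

W_total ≈ 10600 J

Step 1 (isochoric): W = 0 (constant volume).
After step 1: P = 656.5 kPa (V unchanged).
Step 2 (adiabatic): W = (P₁V₁ − P₂V₂)/(γ−1) = (14772 − 7699)/0.667 = 10610 J.
W_total = 0 + 10610 = 10610 J.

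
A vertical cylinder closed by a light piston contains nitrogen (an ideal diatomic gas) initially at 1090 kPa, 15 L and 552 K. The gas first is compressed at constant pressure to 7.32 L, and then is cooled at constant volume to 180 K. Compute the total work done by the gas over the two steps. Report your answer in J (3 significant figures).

Step 1 (isobaric): W = PΔV = (1090 kPa)(7.32 − 15 L) = -8371 J.
Step 2 (isochoric): W = 0 (constant volume).
W_total = -8371 + 0 = -8371 J.

W_total ≈ -8370 J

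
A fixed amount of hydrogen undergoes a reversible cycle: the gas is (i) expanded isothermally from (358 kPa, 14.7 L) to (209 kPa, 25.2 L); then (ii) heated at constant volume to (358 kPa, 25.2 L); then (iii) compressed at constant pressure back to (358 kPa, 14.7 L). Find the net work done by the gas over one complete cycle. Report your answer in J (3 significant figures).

W_net ≈ -922 J

Leg (i): W = PᵢVᵢ ln(V_f/Vᵢ) = (5263) ln(25.2/14.7) = 2837 J.
Leg (ii): W = 0.
Leg (iii): W = PΔV = (358)(14.7 − 25.2) = -3759 J.
W_net = 2837 − 3759 = -922.5 J.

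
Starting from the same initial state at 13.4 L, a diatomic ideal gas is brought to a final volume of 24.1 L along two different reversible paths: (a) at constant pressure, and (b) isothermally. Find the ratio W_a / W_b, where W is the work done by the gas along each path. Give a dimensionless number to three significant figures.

W_a / W_b ≈ 1.36

Path (a) isobaric: W = P₁(V₂ − V₁) → W_a/(P₁V₁) = 0.7985.
Path (b) isothermal: W = P₁V₁ ln(V₂/V₁) → W_b/(P₁V₁) = 0.587.
W_a / W_b = 0.7985 / 0.587 = 1.36.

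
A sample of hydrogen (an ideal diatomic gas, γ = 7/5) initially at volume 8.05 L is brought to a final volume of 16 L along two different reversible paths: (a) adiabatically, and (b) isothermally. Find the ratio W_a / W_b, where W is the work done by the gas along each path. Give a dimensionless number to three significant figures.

Path (a) adiabatic: W = P₁V₁(1 − (V₁/V₂)^(γ−1))/(γ−1) → W_a/(P₁V₁) = 0.6006.
Path (b) isothermal: W = P₁V₁ ln(V₂/V₁) → W_b/(P₁V₁) = 0.6869.
W_a / W_b = 0.6006 / 0.6869 = 0.8744.

W_a / W_b ≈ 0.874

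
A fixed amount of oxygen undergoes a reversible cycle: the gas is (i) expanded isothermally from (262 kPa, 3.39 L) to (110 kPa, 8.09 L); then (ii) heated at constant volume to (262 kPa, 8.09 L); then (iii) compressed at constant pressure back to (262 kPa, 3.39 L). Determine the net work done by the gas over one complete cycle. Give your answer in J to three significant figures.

W_net ≈ -459 J

Leg (i): W = PᵢVᵢ ln(V_f/Vᵢ) = (888.2) ln(8.09/3.39) = 772.5 J.
Leg (ii): W = 0.
Leg (iii): W = PΔV = (262)(3.39 − 8.09) = -1231 J.
W_net = 772.5 − 1231 = -458.9 J.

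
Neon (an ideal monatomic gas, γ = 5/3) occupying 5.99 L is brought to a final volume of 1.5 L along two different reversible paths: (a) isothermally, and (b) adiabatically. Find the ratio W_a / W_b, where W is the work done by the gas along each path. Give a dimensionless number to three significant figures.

Path (a) isothermal: W = P₁V₁ ln(V₂/V₁) → W_a/(P₁V₁) = -1.385.
Path (b) adiabatic: W = P₁V₁(1 − (V₁/V₂)^(γ−1))/(γ−1) → W_b/(P₁V₁) = -2.276.
W_a / W_b = -1.385 / -2.276 = 0.6085.

W_a / W_b ≈ 0.608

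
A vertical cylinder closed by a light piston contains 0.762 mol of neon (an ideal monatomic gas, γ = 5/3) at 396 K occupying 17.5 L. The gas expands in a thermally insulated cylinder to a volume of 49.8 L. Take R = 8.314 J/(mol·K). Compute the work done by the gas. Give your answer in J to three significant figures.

W ≈ 1890 J

Adiabatic: TV^(γ−1) = const with γ = 5/3.
T₂ = T₁ (V₁/V₂)^(γ−1) = 396 × (17.5/49.8)^0.667 = 396 × 0.498 = 197.2 K.
W_by = nCᵥ(T₁ − T₂) = (0.762)(12.47)(396 − 197.2) = 1889 J.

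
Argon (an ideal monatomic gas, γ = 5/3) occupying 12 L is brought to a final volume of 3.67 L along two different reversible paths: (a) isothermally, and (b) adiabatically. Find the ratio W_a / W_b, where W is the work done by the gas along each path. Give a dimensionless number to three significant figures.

W_a / W_b ≈ 0.657

Path (a) isothermal: W = P₁V₁ ln(V₂/V₁) → W_a/(P₁V₁) = -1.185.
Path (b) adiabatic: W = P₁V₁(1 − (V₁/V₂)^(γ−1))/(γ−1) → W_b/(P₁V₁) = -1.804.
W_a / W_b = -1.185 / -1.804 = 0.6565.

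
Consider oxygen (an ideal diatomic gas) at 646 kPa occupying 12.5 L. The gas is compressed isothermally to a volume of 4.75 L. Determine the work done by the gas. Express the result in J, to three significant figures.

W ≈ -7810 J

Isothermal: W = nRT ln(V₂/V₁) = P₁V₁ ln(V₂/V₁).
P₁V₁ = (646 kPa)(12.5 L) = 8075 J.
W = 8075 × ln(4.75/12.5) = 8075 × -0.9676
W_by_gas = -7813 J.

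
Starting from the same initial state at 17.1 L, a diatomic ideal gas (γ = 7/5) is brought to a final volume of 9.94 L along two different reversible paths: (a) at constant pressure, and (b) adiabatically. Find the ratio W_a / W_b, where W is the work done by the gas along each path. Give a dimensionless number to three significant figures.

Path (a) isobaric: W = P₁(V₂ − V₁) → W_a/(P₁V₁) = -0.4187.
Path (b) adiabatic: W = P₁V₁(1 − (V₁/V₂)^(γ−1))/(γ−1) → W_b/(P₁V₁) = -0.6059.
W_a / W_b = -0.4187 / -0.6059 = 0.6911.

W_a / W_b ≈ 0.691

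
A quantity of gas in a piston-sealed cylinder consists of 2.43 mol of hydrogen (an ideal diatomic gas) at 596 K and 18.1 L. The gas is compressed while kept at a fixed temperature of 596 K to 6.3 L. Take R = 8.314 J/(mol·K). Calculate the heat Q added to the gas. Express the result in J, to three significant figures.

Q ≈ -12700 J

Isothermal ⇒ ΔU = 0, so Q = W = nRT ln(V₂/V₁).
Q = (2.43)(8.314)(596) ln(6.3/18.1) = 12041 × -1.055 = -12708 J.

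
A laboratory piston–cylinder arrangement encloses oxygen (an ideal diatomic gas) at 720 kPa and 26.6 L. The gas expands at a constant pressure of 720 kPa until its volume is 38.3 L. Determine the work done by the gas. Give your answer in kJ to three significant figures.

W ≈ 8.42 kJ

Isobaric: W = P ΔV.
W = (720 kPa)(38.3 − 26.6 L) = (720)(11.7) = 8424 J.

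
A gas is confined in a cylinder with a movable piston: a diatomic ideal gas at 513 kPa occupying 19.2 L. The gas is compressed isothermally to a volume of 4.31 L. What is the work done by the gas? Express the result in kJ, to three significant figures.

W ≈ -14.7 kJ

Isothermal: W = nRT ln(V₂/V₁) = P₁V₁ ln(V₂/V₁).
P₁V₁ = (513 kPa)(19.2 L) = 9850 J.
W = 9850 × ln(4.31/19.2) = 9850 × -1.494
W_by_gas = -14715 J.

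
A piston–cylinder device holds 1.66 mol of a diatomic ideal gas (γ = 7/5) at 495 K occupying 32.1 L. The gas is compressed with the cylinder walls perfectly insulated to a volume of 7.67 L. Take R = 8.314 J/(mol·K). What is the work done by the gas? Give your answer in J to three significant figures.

W ≈ -13200 J

Adiabatic: TV^(γ−1) = const with γ = 7/5.
T₂ = T₁ (V₁/V₂)^(γ−1) = 495 × (32.1/7.67)^0.4 = 495 × 1.773 = 877.6 K.
W_by = nCᵥ(T₁ − T₂) = (1.66)(20.79)(495 − 877.6) = -13200 J.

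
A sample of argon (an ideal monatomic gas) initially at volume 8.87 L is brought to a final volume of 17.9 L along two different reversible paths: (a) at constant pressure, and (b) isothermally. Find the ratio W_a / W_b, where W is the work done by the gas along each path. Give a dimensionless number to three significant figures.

W_a / W_b ≈ 1.45

Path (a) isobaric: W = P₁(V₂ − V₁) → W_a/(P₁V₁) = 1.018.
Path (b) isothermal: W = P₁V₁ ln(V₂/V₁) → W_b/(P₁V₁) = 0.7021.
W_a / W_b = 1.018 / 0.7021 = 1.45.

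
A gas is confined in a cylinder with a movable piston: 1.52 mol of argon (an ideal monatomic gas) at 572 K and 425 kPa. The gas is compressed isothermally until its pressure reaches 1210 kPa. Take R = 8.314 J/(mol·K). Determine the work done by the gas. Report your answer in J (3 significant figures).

W ≈ -7560 J

Isothermal process: W = nRT ln(V₂/V₁) = nRT ln(P₁/P₂).
W = (1.52)(8.314)(572) × ln(425/1210)
  = 7229 × ln(0.3512) = 7229 × -1.046
W_by_gas = -7563 J.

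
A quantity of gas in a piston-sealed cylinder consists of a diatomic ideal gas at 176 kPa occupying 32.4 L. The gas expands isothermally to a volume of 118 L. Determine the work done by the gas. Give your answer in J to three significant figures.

W ≈ 7370 J

Isothermal: W = nRT ln(V₂/V₁) = P₁V₁ ln(V₂/V₁).
P₁V₁ = (176 kPa)(32.4 L) = 5702 J.
W = 5702 × ln(118/32.4) = 5702 × 1.293
W_by_gas = 7371 J.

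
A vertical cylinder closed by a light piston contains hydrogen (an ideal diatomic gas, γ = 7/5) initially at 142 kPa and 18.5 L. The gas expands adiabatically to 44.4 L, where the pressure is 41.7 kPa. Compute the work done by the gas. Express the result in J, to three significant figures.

W ≈ 1940 J

Adiabatic: W = (P₁V₁ − P₂V₂)/(γ − 1) with γ = 7/5.
P₁V₁ = 2627 J, P₂V₂ = 1851 J.
W = (2627 − 1851) / 0.4 = 1939 J.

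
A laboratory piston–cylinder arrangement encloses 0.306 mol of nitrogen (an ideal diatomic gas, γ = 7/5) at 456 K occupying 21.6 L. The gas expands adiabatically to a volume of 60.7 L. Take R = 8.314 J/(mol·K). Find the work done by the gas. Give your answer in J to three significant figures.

Adiabatic: TV^(γ−1) = const with γ = 7/5.
T₂ = T₁ (V₁/V₂)^(γ−1) = 456 × (21.6/60.7)^0.4 = 456 × 0.6615 = 301.6 K.
W_by = nCᵥ(T₁ − T₂) = (0.306)(20.79)(456 − 301.6) = 981.8 J.

W ≈ 982 J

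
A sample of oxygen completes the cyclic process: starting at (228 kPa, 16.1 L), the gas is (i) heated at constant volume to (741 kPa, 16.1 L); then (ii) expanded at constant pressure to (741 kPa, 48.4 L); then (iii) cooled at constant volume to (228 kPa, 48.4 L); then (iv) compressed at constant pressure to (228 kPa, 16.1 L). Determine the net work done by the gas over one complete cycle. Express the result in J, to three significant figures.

Constant-volume legs do no work.
W(ii) = (741)(48.4 − 16.1) = 23934 J; W(iv) = (228)(16.1 − 48.4) = -7364 J.
W_net = 23934 − 7364 = 16570 J (the clockwise enclosed area).

W_net ≈ 16600 J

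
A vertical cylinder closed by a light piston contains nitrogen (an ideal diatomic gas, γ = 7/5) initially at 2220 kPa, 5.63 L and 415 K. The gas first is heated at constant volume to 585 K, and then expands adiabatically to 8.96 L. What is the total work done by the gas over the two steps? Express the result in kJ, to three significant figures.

W_total ≈ 7.47 kJ

Step 1 (isochoric): W = 0 (constant volume).
After step 1: P = 3129 kPa (V unchanged).
Step 2 (adiabatic): W = (P₁V₁ − P₂V₂)/(γ−1) = (17619 − 14630)/0.4 = 7471 J.
W_total = 0 + 7471 = 7471 J.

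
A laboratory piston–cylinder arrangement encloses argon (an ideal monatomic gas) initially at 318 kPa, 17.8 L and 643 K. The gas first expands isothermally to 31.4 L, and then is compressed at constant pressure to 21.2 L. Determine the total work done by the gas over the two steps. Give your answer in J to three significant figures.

W_total ≈ 1370 J

Step 1 (isothermal): W = P₁V₁ ln(V₂/V₁) = (5660) ln(31.4/17.8) = 3213 J.
After step 1: P = 180.3 kPa, V = 31.4 L, T = 643 K.
Step 2 (isobaric): W = PΔV = (180.3 kPa)(21.2 − 31.4 L) = -1839 J.
W_total = 3213 − 1839 = 1374 J.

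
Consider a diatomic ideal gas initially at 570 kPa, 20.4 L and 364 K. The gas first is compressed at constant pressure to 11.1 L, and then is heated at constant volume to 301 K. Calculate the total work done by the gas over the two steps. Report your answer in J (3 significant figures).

W_total ≈ -5300 J

Step 1 (isobaric): W = PΔV = (570 kPa)(11.1 − 20.4 L) = -5301 J.
Step 2 (isochoric): W = 0 (constant volume).
W_total = -5301 + 0 = -5301 J.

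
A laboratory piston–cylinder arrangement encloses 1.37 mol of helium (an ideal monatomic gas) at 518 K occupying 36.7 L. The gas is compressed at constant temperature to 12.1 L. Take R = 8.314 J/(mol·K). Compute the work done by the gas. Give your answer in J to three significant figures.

Isothermal: W = nRT ln(V₂/V₁).
W = (1.37)(8.314)(518) × ln(12.1/36.7)
  = 5900 × -1.11
W_by_gas = -6547 J.

W ≈ -6550 J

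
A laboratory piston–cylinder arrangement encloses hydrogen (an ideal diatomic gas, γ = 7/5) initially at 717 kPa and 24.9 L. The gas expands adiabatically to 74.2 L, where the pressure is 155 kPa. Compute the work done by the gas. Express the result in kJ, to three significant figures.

Adiabatic: W = (P₁V₁ − P₂V₂)/(γ − 1) with γ = 7/5.
P₁V₁ = 17853 J, P₂V₂ = 11501 J.
W = (17853 − 11501) / 0.4 = 15881 J.

W ≈ 15.9 kJ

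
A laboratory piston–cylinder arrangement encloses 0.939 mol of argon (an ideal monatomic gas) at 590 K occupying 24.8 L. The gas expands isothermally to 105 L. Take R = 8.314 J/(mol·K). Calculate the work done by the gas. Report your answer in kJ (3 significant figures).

W ≈ 6.65 kJ

Isothermal: W = nRT ln(V₂/V₁).
W = (0.939)(8.314)(590) × ln(105/24.8)
  = 4606 × 1.443
W_by_gas = 6647 J.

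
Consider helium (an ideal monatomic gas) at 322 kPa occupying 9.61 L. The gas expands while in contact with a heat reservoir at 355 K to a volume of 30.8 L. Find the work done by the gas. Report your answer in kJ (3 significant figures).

W ≈ 3.60 kJ

Isothermal: W = nRT ln(V₂/V₁) = P₁V₁ ln(V₂/V₁).
P₁V₁ = (322 kPa)(9.61 L) = 3094 J.
W = 3094 × ln(30.8/9.61) = 3094 × 1.165
W_by_gas = 3604 J.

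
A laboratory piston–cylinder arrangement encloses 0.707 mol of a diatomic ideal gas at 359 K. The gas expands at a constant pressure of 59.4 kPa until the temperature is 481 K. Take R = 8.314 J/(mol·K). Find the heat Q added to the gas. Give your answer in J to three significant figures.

Isobaric: W = nRΔT = (0.707)(8.314)(122) = 717.1 J.
ΔU = nCᵥΔT with Cᵥ = 5R/2: ΔU = (0.707)(20.79)(122) = 1793 J.
Q = ΔU + W = 1793 + 717.1 = 2510 J.

Q ≈ 2510 J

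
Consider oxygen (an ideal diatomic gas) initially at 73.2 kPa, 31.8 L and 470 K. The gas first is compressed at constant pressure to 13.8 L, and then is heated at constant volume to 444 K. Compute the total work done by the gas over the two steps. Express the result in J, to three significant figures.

W_total ≈ -1320 J

Step 1 (isobaric): W = PΔV = (73.2 kPa)(13.8 − 31.8 L) = -1318 J.
Step 2 (isochoric): W = 0 (constant volume).
W_total = -1318 + 0 = -1318 J.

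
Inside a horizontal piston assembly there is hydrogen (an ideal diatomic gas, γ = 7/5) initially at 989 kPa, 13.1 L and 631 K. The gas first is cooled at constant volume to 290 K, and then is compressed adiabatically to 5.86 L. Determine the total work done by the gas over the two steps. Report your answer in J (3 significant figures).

Step 1 (isochoric): W = 0 (constant volume).
After step 1: P = 454.5 kPa (V unchanged).
Step 2 (adiabatic): W = (P₁V₁ − P₂V₂)/(γ−1) = (5954 − 8215)/0.4 = -5651 J.
W_total = 0 − 5651 = -5651 J.

W_total ≈ -5650 J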